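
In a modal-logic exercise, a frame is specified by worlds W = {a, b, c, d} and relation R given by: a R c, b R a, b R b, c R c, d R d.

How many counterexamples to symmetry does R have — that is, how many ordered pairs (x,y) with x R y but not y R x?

Enumerating: (a,c), (b,a).

2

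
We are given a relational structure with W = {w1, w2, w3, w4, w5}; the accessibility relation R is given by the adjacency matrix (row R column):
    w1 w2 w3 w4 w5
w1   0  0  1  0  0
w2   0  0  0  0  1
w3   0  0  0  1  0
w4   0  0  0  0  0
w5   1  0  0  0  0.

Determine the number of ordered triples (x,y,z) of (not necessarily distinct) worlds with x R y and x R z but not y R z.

4

Enumerating: (w1,w3,w3), (w2,w5,w5), (w3,w4,w4), (w5,w1,w1).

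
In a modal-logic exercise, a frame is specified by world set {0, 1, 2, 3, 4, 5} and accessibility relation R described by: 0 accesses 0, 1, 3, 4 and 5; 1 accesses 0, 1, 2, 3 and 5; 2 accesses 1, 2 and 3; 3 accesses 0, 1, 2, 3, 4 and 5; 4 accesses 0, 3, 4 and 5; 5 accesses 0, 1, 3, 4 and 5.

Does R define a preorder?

No

Reflexive: yes — every world is R-related to itself.
Transitive: no — 0 R 1 and 1 R 2, but not 0 R 2.
So R is not a preorder.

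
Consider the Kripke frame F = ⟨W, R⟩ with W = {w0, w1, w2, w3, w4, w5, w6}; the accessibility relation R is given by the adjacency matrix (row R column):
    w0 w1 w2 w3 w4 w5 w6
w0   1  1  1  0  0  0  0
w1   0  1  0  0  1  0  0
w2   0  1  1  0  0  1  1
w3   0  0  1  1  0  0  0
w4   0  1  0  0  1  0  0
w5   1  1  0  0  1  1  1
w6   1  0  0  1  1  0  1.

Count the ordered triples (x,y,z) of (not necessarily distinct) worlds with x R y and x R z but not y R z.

Enumerating: (w0,w1,w0), (w0,w1,w2), (w0,w2,w0), (w2,w1,w2), (w2,w1,w5), (w2,w1,w6), (w2,w5,w2), (w2,w6,w1), (w2,w6,w2), (w2,w6,w5), (w3,w2,w3), (w5,w0,w4), … and 19 more.
Total: 31.

31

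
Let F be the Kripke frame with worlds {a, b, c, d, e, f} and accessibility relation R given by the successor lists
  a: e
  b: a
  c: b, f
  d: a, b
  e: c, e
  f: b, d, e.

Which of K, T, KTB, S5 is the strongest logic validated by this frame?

Reflexive (axiom T): no — a is not related to itself.
Symmetric (axiom B): no — a R e but not e R a.
Euclidean (axiom 5): no — c R b and c R f, but not b R f.
So F validates K; T would additionally require R to be reflexive. The strongest is K.

K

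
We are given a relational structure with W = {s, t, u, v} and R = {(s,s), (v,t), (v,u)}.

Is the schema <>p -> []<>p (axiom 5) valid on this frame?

No

By correspondence theory, 5 is valid on a frame iff R is Euclidean.
Euclidean: no — v R t and v R u, but not t R u.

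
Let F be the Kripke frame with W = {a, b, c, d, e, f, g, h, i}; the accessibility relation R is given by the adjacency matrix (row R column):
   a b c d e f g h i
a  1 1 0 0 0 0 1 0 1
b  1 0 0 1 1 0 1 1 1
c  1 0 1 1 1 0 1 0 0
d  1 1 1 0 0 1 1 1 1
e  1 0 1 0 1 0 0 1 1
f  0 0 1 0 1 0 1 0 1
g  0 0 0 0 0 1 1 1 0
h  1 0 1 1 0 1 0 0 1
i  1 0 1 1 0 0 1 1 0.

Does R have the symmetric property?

Symmetric: no — a R g but not g R a.

No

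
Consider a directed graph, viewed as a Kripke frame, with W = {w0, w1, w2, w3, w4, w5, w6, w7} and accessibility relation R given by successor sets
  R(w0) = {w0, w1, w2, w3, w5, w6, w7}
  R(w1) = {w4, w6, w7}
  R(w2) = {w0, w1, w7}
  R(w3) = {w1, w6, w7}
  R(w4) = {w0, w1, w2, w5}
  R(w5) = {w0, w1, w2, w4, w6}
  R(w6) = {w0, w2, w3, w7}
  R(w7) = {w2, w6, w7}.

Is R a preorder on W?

Reflexive: no — w1 is not related to itself.
Transitive: no — w0 R w1 and w1 R w4, but not w0 R w4.
So R is not a preorder.

No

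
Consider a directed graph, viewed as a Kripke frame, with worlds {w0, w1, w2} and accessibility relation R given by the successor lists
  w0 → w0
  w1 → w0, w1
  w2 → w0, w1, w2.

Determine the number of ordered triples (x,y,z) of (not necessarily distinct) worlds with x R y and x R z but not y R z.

Enumerating: (w1,w0,w1), (w2,w0,w1), (w2,w0,w2), (w2,w1,w2).

4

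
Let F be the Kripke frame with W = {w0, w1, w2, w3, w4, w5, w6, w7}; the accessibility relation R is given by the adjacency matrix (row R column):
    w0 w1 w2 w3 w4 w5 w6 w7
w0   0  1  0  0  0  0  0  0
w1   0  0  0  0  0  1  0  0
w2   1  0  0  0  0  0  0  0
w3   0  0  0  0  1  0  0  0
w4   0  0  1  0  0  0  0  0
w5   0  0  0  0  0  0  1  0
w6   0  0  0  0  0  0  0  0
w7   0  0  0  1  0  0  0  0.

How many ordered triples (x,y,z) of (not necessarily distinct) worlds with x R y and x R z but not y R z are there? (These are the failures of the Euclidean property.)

Enumerating: (w0,w1,w1), (w1,w5,w5), (w2,w0,w0), (w3,w4,w4), (w4,w2,w2), (w5,w6,w6), (w7,w3,w3).

7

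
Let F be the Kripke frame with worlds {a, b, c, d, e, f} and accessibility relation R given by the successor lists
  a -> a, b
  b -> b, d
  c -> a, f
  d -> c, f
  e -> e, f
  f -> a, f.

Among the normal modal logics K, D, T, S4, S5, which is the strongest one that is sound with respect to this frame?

Serial (axiom D): yes — every world has a successor (e.g. a R a).
Reflexive (axiom T): no — c is not related to itself.
Transitive (axiom 4): no — a R b and b R d, but not a R d.
Euclidean (axiom 5): no — c R a and c R f, but not a R f.
So F validates K, D; T would additionally require R to be reflexive. The strongest is D.

D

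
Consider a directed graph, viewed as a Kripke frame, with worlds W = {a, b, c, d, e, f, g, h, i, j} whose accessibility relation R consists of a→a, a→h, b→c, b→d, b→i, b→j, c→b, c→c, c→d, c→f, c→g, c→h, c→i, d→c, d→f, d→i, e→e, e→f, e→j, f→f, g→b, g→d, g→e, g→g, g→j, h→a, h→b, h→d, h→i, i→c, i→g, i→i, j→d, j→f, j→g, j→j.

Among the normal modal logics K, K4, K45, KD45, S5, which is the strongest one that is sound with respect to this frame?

K

Transitive (axiom 4): no — a R h and h R b, but not a R b.
Euclidean (axiom 5): no — b R c and b R j, but not c R j.
Serial (axiom D): yes — every world has a successor (e.g. a R a).
Reflexive (axiom T): no — b is not related to itself.
So F validates K; K4 would additionally require R to be transitive. The strongest is K.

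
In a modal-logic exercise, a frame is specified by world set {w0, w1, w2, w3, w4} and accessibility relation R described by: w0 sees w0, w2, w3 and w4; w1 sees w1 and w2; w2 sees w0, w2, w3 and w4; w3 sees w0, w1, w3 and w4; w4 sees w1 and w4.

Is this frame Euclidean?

No

Euclidean: no — w0 R w3 and w0 R w2, but not w3 R w2.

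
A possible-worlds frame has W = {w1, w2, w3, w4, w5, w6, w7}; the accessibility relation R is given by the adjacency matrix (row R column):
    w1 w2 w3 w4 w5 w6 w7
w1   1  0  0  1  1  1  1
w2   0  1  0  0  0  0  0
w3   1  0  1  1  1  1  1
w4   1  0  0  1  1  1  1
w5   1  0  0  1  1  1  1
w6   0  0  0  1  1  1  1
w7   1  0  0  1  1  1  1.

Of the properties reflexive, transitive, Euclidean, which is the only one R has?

Reflexive: yes — every world is R-related to itself.
Transitive: no — w6 R w4 and w4 R w1, but not w6 R w1.
Euclidean: no — w3 R w6 and w3 R w1, but not w6 R w1.
Only reflexive holds.

reflexive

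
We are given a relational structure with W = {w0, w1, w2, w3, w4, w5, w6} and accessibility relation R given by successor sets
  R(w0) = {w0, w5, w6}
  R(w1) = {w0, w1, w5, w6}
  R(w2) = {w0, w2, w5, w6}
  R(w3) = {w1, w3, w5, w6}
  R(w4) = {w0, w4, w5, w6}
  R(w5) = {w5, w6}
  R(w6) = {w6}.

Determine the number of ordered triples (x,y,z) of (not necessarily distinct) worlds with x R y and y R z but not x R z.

Enumerating: (w3,w1,w0).

1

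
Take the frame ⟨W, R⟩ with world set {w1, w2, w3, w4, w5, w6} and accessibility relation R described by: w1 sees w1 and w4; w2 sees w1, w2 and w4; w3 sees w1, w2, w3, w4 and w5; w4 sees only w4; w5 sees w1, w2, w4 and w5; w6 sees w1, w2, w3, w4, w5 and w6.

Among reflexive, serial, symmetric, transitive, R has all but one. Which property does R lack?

symmetric

Reflexive: yes — every world is R-related to itself.
Serial: yes — every world has a successor (e.g. w1 R w1).
Symmetric: no — w1 R w4 but not w4 R w1.
Transitive: yes — every two-step R-path is closed by a direct edge.
Only symmetric fails.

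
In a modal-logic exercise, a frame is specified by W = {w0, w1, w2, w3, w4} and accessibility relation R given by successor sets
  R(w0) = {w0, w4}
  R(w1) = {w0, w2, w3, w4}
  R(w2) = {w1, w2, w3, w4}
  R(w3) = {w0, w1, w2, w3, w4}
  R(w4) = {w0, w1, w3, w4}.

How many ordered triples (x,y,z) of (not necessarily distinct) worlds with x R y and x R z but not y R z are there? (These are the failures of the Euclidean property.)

15

Enumerating: (w1,w0,w2), (w1,w0,w3), (w1,w2,w0), (w1,w4,w2), (w2,w1,w1), (w2,w4,w2), (w3,w0,w1), (w3,w0,w2), (w3,w0,w3), (w3,w1,w1), (w3,w2,w0), (w3,w4,w2), (w4,w0,w1), (w4,w0,w3), (w4,w1,w1).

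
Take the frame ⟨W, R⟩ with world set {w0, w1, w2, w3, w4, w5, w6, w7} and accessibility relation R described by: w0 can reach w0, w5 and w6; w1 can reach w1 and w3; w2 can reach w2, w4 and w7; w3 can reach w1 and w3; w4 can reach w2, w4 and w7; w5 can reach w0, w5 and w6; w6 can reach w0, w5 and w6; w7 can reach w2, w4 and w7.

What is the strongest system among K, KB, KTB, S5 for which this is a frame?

S5

Symmetric (axiom B): yes — every pair in R has its reverse in R.
Reflexive (axiom T): yes — every world is R-related to itself.
Euclidean (axiom 5): yes — any two successors of a common world are R-related.
So F validates K, KB, KTB, S5. The strongest is S5.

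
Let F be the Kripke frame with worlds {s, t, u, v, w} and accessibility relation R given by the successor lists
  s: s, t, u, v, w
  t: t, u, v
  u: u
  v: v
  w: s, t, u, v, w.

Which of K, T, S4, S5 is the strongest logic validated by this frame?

Reflexive (axiom T): yes — every world is R-related to itself.
Transitive (axiom 4): yes — every two-step R-path is closed by a direct edge.
Euclidean (axiom 5): no — s R t and s R w, but not t R w.
So F validates K, T, S4; S5 would additionally require R to be Euclidean. The strongest is S4.

S4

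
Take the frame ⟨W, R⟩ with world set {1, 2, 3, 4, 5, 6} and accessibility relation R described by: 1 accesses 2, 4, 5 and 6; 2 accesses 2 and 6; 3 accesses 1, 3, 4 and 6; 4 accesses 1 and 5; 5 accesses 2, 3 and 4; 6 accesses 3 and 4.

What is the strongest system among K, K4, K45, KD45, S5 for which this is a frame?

Transitive (axiom 4): no — 1 R 5 and 5 R 3, but not 1 R 3.
Euclidean (axiom 5): no — 1 R 2 and 1 R 4, but not 2 R 4.
Serial (axiom D): yes — every world has a successor (e.g. 1 R 2).
Reflexive (axiom T): no — 1 is not related to itself.
So F validates K; K4 would additionally require R to be transitive. The strongest is K.

K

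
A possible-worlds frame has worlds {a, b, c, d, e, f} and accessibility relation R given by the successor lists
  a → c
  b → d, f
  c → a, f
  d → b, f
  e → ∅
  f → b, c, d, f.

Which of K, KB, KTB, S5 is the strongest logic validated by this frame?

KB

Symmetric (axiom B): yes — every pair in R has its reverse in R.
Reflexive (axiom T): no — a is not related to itself.
Euclidean (axiom 5): no — c R a and c R f, but not a R f.
So F validates K, KB; KTB would additionally require R to be reflexive. The strongest is KB.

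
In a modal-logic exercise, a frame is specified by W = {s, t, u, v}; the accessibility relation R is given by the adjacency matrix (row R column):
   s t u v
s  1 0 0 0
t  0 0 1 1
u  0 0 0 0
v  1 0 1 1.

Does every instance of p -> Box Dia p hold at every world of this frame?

No

The schema B characterises exactly the symmetric frames.
Symmetric: no — t R u but not u R t.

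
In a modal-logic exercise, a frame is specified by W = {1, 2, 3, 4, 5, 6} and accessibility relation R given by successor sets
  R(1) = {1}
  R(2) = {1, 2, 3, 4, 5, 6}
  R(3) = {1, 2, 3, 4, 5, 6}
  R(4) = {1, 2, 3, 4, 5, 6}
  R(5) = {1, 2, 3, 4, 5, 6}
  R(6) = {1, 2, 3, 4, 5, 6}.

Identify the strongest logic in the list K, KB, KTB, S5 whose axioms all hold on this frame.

Symmetric (axiom B): no — 2 R 1 but not 1 R 2.
Reflexive (axiom T): yes — every world is R-related to itself.
Euclidean (axiom 5): no — 2 R 1 and 2 R 3, but not 1 R 3.
So F validates K; KB would additionally require R to be symmetric. The strongest is K.

K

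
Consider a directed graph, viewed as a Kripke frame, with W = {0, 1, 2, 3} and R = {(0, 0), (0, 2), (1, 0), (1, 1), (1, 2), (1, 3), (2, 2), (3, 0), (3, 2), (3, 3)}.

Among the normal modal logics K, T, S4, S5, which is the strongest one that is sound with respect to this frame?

Reflexive (axiom T): yes — every world is R-related to itself.
Transitive (axiom 4): yes — every two-step R-path is closed by a direct edge.
Euclidean (axiom 5): no — 1 R 0 and 1 R 3, but not 0 R 3.
So F validates K, T, S4; S5 would additionally require R to be Euclidean. The strongest is S4.

S4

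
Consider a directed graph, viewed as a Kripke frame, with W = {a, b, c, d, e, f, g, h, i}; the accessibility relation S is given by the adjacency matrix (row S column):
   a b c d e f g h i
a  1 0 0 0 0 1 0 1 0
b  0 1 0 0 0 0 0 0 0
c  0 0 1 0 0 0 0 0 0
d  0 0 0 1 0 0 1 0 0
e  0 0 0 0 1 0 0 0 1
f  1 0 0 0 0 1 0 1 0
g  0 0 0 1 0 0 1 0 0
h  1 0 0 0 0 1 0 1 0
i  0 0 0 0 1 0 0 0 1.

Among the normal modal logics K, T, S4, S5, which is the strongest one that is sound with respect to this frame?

S5

Reflexive (axiom T): yes — every world is S-related to itself.
Transitive (axiom 4): yes — every two-step S-path is closed by a direct edge.
Euclidean (axiom 5): yes — any two successors of a common world are S-related.
So F validates K, T, S4, S5. The strongest is S5.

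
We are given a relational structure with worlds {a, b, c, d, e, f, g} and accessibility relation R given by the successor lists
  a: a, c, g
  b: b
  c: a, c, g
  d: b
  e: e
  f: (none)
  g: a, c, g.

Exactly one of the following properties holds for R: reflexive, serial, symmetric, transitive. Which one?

Reflexive: no — d is not related to itself.
Serial: no — f has no R-successor.
Symmetric: no — d R b but not b R d.
Transitive: yes — every two-step R-path is closed by a direct edge.
Only transitive holds.

transitive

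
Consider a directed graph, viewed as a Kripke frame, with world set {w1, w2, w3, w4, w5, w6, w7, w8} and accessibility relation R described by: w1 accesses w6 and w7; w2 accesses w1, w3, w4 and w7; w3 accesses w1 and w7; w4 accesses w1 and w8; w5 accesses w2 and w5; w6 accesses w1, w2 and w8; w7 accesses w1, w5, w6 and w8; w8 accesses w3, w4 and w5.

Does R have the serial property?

Yes

Serial: yes — every world has a successor (e.g. w1 R w6).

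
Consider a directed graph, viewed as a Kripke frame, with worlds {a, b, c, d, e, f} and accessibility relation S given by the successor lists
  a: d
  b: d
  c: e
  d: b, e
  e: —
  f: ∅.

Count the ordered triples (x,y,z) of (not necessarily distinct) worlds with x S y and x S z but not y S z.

Enumerating: (a,d,d), (b,d,d), (c,e,e), (d,b,b), (d,b,e), (d,e,b), (d,e,e).

7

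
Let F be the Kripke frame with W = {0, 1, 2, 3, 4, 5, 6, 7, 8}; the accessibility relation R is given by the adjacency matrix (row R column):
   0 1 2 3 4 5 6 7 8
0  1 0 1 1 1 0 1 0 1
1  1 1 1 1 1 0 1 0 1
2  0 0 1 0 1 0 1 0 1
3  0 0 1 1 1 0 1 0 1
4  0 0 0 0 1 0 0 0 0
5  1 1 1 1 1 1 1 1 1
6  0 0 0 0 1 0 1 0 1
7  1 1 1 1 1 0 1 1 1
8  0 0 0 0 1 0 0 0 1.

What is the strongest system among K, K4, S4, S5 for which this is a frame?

S4

Transitive (axiom 4): yes — every two-step R-path is closed by a direct edge.
Reflexive (axiom T): yes — every world is R-related to itself.
Euclidean (axiom 5): no — 0 R 2 and 0 R 3, but not 2 R 3.
So F validates K, K4, S4; S5 would additionally require R to be Euclidean. The strongest is S4.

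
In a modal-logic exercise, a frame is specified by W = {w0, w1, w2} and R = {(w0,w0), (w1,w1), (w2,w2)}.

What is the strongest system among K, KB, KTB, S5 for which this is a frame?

Symmetric (axiom B): yes — every pair in R has its reverse in R.
Reflexive (axiom T): yes — every world is R-related to itself.
Euclidean (axiom 5): yes — any two successors of a common world are R-related.
So F validates K, KB, KTB, S5. The strongest is S5.

S5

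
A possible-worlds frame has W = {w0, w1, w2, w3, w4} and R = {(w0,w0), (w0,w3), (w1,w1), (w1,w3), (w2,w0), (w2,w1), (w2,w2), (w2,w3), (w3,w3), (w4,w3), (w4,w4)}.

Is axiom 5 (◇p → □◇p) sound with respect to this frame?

By correspondence theory, 5 is valid on a frame iff R is Euclidean.
Euclidean: no — w2 R w0 and w2 R w1, but not w0 R w1.

No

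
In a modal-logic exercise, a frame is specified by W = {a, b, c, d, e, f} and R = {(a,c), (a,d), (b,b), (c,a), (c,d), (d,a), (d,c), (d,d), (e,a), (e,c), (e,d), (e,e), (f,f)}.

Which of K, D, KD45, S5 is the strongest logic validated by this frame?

Serial (axiom D): yes — every world has a successor (e.g. a R c).
Euclidean (axiom 5): no — a R c and a R c, but not c R c.
Transitive (axiom 4): no — a R c and c R a, but not a R a.
Reflexive (axiom T): no — a is not related to itself.
So F validates K, D; KD45 would additionally require R to be Euclidean and transitive. The strongest is D.

D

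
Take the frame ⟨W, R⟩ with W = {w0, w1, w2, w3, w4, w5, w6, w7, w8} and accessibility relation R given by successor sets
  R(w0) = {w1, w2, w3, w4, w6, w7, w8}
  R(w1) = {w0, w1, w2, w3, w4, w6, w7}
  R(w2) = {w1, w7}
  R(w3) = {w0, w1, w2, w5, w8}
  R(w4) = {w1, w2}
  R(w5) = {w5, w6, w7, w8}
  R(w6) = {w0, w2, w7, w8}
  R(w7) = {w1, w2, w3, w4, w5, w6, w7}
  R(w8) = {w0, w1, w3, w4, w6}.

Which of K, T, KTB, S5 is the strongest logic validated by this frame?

K

Reflexive (axiom T): no — w0 is not related to itself.
Symmetric (axiom B): no — w0 R w2 but not w2 R w0.
Euclidean (axiom 5): no — w0 R w1 and w0 R w8, but not w1 R w8.
So F validates K; T would additionally require R to be reflexive. The strongest is K.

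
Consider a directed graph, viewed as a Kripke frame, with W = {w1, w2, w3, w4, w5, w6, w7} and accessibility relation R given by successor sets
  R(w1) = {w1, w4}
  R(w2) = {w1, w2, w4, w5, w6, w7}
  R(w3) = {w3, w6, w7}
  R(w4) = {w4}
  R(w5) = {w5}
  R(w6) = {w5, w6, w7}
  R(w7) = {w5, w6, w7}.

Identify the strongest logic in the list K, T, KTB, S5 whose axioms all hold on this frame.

Reflexive (axiom T): yes — every world is R-related to itself.
Symmetric (axiom B): no — w1 R w4 but not w4 R w1.
Euclidean (axiom 5): no — w2 R w1 and w2 R w5, but not w1 R w5.
So F validates K, T; KTB would additionally require R to be symmetric. The strongest is T.

T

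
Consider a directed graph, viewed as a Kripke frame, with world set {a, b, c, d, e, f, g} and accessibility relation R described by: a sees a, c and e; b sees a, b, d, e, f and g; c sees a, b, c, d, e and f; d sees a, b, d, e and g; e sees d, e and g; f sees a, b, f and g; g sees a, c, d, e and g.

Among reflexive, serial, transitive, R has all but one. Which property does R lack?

transitive

Reflexive: yes — every world is R-related to itself.
Serial: yes — every world has a successor (e.g. a R a).
Transitive: no — a R c and c R b, but not a R b.
Only transitive fails.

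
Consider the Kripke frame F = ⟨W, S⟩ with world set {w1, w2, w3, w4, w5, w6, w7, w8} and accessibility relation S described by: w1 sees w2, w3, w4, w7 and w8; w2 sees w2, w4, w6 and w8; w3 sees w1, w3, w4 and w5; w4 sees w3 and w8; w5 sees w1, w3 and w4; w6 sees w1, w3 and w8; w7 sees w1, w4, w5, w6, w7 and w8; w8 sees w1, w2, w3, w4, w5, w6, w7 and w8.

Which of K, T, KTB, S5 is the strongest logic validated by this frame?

Reflexive (axiom T): no — w1 is not related to itself.
Symmetric (axiom B): no — w1 S w2 but not w2 S w1.
Euclidean (axiom 5): no — w1 S w2 and w1 S w3, but not w2 S w3.
So F validates K; T would additionally require S to be reflexive. The strongest is K.

K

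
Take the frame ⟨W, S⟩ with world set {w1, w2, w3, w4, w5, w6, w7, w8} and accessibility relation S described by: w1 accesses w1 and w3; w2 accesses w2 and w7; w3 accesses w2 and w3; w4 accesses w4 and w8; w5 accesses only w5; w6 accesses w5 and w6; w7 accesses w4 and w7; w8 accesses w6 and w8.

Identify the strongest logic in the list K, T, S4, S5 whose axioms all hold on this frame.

Reflexive (axiom T): yes — every world is S-related to itself.
Transitive (axiom 4): no — w1 S w3 and w3 S w2, but not w1 S w2.
Euclidean (axiom 5): no — w1 S w3 and w1 S w1, but not w3 S w1.
So F validates K, T; S4 would additionally require S to be transitive. The strongest is T.

T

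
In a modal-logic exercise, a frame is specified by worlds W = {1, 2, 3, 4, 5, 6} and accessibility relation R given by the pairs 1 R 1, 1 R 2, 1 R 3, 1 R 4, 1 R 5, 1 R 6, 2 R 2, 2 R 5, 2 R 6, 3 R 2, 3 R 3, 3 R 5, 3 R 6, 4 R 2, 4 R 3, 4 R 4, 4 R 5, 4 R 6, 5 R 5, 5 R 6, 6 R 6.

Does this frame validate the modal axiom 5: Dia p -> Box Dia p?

No

By correspondence theory, 5 is valid on a frame iff R is Euclidean.
Euclidean: no — 1 R 2 and 1 R 3, but not 2 R 3.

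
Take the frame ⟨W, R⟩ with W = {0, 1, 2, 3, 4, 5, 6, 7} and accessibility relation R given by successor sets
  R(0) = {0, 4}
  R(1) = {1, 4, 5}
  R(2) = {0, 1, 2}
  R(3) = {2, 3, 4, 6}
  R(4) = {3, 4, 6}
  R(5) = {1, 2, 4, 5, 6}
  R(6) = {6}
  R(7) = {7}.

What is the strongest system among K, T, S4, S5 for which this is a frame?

T

Reflexive (axiom T): yes — every world is R-related to itself.
Transitive (axiom 4): no — 0 R 4 and 4 R 3, but not 0 R 3.
Euclidean (axiom 5): no — 1 R 4 and 1 R 5, but not 4 R 5.
So F validates K, T; S4 would additionally require R to be transitive. The strongest is T.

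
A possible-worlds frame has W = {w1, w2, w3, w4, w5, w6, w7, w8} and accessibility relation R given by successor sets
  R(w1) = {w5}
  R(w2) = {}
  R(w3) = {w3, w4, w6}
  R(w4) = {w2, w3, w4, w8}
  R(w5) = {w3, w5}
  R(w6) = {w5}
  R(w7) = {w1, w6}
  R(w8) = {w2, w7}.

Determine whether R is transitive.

Transitive: no — w1 R w5 and w5 R w3, but not w1 R w3.

No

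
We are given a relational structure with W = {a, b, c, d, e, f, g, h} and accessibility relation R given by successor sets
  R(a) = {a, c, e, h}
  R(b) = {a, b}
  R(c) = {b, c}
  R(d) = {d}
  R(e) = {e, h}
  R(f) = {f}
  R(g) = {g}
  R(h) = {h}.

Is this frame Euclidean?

No

Euclidean: no — a R c and a R e, but not c R e.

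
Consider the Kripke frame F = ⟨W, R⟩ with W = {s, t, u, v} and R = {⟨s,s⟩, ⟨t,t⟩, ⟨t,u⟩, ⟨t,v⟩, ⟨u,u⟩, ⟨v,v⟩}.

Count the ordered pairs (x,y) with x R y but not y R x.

2

Enumerating: (t,u), (t,v).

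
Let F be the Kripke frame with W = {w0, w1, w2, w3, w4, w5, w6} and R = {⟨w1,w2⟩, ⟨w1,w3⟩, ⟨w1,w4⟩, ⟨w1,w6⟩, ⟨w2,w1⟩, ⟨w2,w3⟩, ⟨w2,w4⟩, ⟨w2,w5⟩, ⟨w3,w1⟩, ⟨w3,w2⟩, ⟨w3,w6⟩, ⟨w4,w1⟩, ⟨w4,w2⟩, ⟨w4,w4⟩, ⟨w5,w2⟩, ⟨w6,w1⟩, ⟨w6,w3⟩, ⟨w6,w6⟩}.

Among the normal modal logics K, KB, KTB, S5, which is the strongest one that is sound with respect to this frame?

Symmetric (axiom B): yes — every pair in R has its reverse in R.
Reflexive (axiom T): no — w0 is not related to itself.
Euclidean (axiom 5): no — w1 R w2 and w1 R w6, but not w2 R w6.
So F validates K, KB; KTB would additionally require R to be reflexive. The strongest is KB.

KB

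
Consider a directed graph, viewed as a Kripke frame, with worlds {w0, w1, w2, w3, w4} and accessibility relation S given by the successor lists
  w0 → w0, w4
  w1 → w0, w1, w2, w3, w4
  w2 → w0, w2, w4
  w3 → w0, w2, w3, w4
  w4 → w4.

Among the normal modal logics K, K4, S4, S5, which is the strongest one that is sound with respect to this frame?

S4

Transitive (axiom 4): yes — every two-step S-path is closed by a direct edge.
Reflexive (axiom T): yes — every world is S-related to itself.
Euclidean (axiom 5): no — w1 S w0 and w1 S w2, but not w0 S w2.
So F validates K, K4, S4; S5 would additionally require S to be Euclidean. The strongest is S4.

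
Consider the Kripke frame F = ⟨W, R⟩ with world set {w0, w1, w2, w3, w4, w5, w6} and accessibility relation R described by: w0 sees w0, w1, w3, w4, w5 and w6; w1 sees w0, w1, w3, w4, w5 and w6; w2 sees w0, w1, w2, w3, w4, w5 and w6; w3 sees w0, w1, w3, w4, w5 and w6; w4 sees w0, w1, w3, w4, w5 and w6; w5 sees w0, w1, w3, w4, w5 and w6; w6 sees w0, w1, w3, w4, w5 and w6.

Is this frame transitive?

Yes

Transitive: yes — every two-step R-path is closed by a direct edge.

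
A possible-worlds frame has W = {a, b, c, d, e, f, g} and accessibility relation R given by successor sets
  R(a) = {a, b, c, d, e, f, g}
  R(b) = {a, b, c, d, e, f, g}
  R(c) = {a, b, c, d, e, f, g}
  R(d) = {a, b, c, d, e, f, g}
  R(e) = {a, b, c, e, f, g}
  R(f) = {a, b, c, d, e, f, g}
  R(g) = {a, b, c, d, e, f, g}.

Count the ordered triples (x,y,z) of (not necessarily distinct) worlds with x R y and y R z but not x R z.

Enumerating: (e,a,d), (e,b,d), (e,c,d), (e,f,d), (e,g,d).

5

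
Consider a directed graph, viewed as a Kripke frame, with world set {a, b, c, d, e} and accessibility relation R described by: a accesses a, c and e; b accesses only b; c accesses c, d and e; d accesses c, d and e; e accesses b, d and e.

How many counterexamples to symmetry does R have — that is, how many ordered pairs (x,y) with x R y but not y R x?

Enumerating: (a,c), (a,e), (c,e), (e,b).

4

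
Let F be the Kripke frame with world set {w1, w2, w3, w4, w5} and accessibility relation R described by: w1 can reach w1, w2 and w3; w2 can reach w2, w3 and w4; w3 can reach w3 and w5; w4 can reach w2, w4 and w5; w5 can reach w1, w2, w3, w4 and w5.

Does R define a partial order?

Reflexive: yes — every world is R-related to itself.
Transitive: no — w1 R w2 and w2 R w4, but not w1 R w4.
Antisymmetric: no — w2 R w4 and w4 R w2 with w2 ≠ w4.
So R is not a partial order.

No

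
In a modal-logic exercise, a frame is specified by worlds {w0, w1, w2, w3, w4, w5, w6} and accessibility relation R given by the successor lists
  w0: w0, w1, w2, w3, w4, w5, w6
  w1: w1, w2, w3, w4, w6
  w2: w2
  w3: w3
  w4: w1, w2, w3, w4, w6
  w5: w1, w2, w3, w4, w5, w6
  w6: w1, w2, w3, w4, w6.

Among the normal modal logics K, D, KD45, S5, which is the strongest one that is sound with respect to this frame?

Serial (axiom D): yes — every world has a successor (e.g. w0 R w0).
Euclidean (axiom 5): no — w0 R w1 and w0 R w5, but not w1 R w5.
Transitive (axiom 4): yes — every two-step R-path is closed by a direct edge.
Reflexive (axiom T): yes — every world is R-related to itself.
So F validates K, D; KD45 would additionally require R to be Euclidean. The strongest is D.

D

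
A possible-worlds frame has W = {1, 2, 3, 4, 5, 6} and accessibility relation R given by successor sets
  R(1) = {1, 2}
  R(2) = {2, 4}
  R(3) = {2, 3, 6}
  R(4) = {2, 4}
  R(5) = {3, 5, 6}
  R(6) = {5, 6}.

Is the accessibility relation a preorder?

No

Reflexive: yes — every world is R-related to itself.
Transitive: no — 1 R 2 and 2 R 4, but not 1 R 4.
So R is not a preorder.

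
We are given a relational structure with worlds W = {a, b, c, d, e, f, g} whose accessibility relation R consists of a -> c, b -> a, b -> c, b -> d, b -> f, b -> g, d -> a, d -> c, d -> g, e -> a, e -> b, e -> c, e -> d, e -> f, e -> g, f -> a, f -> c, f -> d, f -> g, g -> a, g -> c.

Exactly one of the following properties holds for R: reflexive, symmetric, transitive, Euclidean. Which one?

transitive

Reflexive: no — a is not related to itself.
Symmetric: no — a R c but not c R a.
Transitive: yes — every two-step R-path is closed by a direct edge.
Euclidean: no — b R a and b R d, but not a R d.
Only transitive holds.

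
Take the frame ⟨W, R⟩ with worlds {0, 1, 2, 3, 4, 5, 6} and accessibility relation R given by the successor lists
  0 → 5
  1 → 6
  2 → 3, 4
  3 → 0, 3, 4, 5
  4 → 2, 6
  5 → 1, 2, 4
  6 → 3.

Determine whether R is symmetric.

No

Symmetric: no — 0 R 5 but not 5 R 0.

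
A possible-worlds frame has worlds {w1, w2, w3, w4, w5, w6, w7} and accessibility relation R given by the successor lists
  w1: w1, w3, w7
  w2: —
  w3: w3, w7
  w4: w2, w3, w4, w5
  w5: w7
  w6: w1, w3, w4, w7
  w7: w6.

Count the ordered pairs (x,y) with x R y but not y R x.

10

Enumerating: (w1,w3), (w1,w7), (w3,w7), (w4,w2), (w4,w3), (w4,w5), (w5,w7), (w6,w1), (w6,w3), (w6,w4).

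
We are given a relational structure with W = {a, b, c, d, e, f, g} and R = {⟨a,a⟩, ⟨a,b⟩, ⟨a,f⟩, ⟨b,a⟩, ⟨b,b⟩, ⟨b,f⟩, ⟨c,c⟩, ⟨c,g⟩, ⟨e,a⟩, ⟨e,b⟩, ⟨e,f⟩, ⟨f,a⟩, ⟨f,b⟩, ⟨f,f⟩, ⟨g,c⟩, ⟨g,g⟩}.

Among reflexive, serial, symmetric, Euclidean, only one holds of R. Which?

Reflexive: no — d is not related to itself.
Serial: no — d has no R-successor.
Symmetric: no — e R a but not a R e.
Euclidean: yes — any two successors of a common world are R-related.
Only Euclidean holds.

Euclidean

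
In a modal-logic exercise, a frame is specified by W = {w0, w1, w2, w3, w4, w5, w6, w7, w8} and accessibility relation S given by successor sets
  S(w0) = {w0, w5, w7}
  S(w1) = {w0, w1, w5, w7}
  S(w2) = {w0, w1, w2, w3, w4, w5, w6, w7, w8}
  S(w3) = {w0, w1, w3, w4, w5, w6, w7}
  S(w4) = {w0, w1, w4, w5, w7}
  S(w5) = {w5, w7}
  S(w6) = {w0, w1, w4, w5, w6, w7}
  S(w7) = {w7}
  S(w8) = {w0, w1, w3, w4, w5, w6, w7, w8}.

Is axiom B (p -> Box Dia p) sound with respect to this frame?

No

Axiom B corresponds to the accessibility relation being symmetric.
Symmetric: no — w0 S w5 but not w5 S w0.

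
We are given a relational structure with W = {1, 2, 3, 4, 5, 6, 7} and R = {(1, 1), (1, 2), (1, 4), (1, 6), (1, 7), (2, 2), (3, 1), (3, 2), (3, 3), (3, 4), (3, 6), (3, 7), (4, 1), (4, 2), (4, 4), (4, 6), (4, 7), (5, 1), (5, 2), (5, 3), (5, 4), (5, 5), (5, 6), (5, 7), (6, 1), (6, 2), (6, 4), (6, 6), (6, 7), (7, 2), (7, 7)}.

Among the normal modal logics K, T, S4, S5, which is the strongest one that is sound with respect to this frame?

Reflexive (axiom T): yes — every world is R-related to itself.
Transitive (axiom 4): yes — every two-step R-path is closed by a direct edge.
Euclidean (axiom 5): no — 1 R 2 and 1 R 4, but not 2 R 4.
So F validates K, T, S4; S5 would additionally require R to be Euclidean. The strongest is S4.

S4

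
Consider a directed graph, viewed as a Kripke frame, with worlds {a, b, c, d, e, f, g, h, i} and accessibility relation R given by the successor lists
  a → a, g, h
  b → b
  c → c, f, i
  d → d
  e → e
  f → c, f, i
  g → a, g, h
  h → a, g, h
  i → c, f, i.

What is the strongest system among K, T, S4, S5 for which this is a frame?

S5

Reflexive (axiom T): yes — every world is R-related to itself.
Transitive (axiom 4): yes — every two-step R-path is closed by a direct edge.
Euclidean (axiom 5): yes — any two successors of a common world are R-related.
So F validates K, T, S4, S5. The strongest is S5.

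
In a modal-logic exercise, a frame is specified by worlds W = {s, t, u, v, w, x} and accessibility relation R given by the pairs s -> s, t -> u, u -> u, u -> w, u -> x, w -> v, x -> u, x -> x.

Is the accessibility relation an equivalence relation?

No

Reflexive: no — t is not related to itself.
Symmetric: no — t R u but not u R t.
Transitive: no — t R u and u R w, but not t R w.
So R is not an equivalence relation.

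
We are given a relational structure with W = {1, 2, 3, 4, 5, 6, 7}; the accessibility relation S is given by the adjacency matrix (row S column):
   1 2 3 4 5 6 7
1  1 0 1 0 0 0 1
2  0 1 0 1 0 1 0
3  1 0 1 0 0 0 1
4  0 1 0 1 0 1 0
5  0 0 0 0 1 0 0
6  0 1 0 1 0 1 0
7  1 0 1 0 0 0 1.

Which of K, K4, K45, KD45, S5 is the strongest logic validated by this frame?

Transitive (axiom 4): yes — every two-step S-path is closed by a direct edge.
Euclidean (axiom 5): yes — any two successors of a common world are S-related.
Serial (axiom D): yes — every world has a successor (e.g. 1 S 1).
Reflexive (axiom T): yes — every world is S-related to itself.
So F validates K, K4, K45, KD45, S5. The strongest is S5.

S5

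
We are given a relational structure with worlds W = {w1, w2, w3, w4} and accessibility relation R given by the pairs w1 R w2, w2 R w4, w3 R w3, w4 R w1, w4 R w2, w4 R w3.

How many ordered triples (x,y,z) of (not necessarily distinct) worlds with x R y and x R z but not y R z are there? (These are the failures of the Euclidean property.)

9

Enumerating: (w1,w2,w2), (w2,w4,w4), (w4,w1,w1), (w4,w1,w3), (w4,w2,w1), (w4,w2,w2), (w4,w2,w3), (w4,w3,w1), (w4,w3,w2).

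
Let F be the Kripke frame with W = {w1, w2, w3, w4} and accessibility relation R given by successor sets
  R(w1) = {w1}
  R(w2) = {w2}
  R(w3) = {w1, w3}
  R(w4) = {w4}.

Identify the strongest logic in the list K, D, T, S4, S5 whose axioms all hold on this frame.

Serial (axiom D): yes — every world has a successor (e.g. w1 R w1).
Reflexive (axiom T): yes — every world is R-related to itself.
Transitive (axiom 4): yes — every two-step R-path is closed by a direct edge.
Euclidean (axiom 5): no — w3 R w1 and w3 R w3, but not w1 R w3.
So F validates K, D, T, S4; S5 would additionally require R to be Euclidean. The strongest is S4.

S4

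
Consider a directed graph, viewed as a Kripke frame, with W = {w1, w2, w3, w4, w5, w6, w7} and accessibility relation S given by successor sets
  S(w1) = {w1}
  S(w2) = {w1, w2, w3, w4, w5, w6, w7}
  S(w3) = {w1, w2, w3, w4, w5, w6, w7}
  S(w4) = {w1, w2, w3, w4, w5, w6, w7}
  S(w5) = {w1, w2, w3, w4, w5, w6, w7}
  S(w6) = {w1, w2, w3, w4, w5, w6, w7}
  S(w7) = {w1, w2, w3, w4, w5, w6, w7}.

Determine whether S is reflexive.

Reflexive: yes — every world is S-related to itself.

Yes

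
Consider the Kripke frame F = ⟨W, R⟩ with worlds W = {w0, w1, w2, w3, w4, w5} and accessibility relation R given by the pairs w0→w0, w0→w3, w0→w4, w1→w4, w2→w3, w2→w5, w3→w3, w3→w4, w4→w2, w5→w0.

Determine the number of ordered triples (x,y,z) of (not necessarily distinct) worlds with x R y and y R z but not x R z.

9

Enumerating: (w0,w4,w2), (w1,w4,w2), (w2,w3,w4), (w2,w5,w0), (w3,w4,w2), (w4,w2,w3), (w4,w2,w5), (w5,w0,w3), (w5,w0,w4).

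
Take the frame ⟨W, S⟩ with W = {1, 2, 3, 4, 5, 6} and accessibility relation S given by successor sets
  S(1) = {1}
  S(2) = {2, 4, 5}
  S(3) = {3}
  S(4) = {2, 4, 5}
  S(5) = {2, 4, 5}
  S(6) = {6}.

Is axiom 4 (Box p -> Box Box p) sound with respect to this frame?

Yes

The schema 4 characterises exactly the transitive frames.
Transitive: yes — every two-step S-path is closed by a direct edge.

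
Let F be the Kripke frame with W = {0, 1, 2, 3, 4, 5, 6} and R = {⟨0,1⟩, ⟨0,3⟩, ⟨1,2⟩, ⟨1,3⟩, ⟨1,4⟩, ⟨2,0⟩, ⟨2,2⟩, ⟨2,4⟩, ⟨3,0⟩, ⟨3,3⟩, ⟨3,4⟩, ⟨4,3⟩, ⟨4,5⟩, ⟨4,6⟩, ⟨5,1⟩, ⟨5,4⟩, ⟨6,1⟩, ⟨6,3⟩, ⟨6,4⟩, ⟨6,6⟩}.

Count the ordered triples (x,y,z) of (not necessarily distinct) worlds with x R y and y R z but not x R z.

30

Enumerating: (0,1,2), (0,1,4), (0,3,0), (0,3,4), (1,2,0), (1,3,0), (1,4,5), (1,4,6), (2,0,1), (2,0,3), (2,4,3), (2,4,5), … and 18 more.
Total: 30.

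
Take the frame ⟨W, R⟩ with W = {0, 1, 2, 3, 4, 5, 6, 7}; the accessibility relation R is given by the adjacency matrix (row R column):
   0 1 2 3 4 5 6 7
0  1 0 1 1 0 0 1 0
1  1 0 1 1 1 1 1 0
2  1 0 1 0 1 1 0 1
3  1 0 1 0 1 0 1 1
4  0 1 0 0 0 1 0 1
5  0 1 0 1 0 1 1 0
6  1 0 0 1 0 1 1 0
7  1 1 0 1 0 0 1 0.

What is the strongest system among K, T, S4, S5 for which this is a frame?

K

Reflexive (axiom T): no — 1 is not related to itself.
Transitive (axiom 4): no — 0 R 2 and 2 R 4, but not 0 R 4.
Euclidean (axiom 5): no — 0 R 2 and 0 R 3, but not 2 R 3.
So F validates K; T would additionally require R to be reflexive. The strongest is K.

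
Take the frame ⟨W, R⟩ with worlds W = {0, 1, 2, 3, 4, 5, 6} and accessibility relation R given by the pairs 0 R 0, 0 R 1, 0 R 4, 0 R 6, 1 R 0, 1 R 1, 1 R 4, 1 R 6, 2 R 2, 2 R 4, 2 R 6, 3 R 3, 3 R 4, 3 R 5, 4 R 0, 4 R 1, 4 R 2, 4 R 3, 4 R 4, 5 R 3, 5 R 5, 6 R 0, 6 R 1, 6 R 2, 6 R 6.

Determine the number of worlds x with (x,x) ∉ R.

R is reflexive; there are no such worlds.

0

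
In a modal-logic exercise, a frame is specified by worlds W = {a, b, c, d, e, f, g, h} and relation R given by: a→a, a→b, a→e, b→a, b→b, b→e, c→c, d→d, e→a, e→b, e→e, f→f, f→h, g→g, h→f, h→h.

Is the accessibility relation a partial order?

Reflexive: yes — every world is R-related to itself.
Transitive: yes — every two-step R-path is closed by a direct edge.
Antisymmetric: no — a R b and b R a with a ≠ b.
So R is not a partial order.

No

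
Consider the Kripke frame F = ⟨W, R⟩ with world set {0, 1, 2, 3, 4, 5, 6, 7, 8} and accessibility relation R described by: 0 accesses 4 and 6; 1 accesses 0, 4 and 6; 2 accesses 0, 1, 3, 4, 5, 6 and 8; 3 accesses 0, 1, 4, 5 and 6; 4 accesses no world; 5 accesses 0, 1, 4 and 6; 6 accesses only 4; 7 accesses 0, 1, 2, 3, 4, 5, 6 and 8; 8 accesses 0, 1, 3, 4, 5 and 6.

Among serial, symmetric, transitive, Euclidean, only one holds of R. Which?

Serial: no — 4 has no R-successor.
Symmetric: no — 0 R 4 but not 4 R 0.
Transitive: yes — every two-step R-path is closed by a direct edge.
Euclidean: no — 0 R 4 and 0 R 6, but not 4 R 6.
Only transitive holds.

transitive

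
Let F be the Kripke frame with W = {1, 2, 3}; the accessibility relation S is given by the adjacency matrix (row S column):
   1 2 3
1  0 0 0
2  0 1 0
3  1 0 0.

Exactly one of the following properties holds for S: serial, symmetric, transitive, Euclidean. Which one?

transitive

Serial: no — 1 has no S-successor.
Symmetric: no — 3 S 1 but not 1 S 3.
Transitive: yes — every two-step S-path is closed by a direct edge.
Euclidean: no — 3 S 1 and 3 S 1, but not 1 S 1.
Only transitive holds.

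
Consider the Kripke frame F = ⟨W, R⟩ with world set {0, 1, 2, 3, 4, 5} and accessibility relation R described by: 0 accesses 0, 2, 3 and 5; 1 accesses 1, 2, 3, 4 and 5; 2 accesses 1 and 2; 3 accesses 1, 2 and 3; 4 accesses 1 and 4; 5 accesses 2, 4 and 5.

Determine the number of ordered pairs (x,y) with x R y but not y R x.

7

Enumerating: (0,2), (0,3), (0,5), (1,5), (3,2), (5,2), (5,4).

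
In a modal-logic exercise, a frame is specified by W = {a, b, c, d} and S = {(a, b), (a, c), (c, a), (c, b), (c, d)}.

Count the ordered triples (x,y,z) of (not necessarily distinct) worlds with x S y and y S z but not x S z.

3

Enumerating: (a,c,a), (a,c,d), (c,a,c).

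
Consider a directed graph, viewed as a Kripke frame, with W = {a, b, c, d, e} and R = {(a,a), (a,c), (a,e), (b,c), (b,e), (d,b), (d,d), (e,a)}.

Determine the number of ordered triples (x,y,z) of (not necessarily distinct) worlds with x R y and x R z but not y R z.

11

Enumerating: (a,c,a), (a,c,c), (a,c,e), (a,e,c), (a,e,e), (b,c,c), (b,c,e), (b,e,c), (b,e,e), (d,b,b), (d,b,d).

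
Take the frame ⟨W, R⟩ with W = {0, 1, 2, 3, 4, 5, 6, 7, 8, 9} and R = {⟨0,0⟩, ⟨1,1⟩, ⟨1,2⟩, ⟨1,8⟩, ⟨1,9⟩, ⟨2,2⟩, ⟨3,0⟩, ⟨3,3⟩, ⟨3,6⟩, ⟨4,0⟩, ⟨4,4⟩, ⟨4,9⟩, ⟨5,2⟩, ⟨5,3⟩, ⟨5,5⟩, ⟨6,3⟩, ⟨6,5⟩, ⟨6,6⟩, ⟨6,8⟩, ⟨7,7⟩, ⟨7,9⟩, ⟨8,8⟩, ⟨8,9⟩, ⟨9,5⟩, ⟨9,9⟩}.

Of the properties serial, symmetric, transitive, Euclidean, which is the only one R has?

Serial: yes — every world has a successor (e.g. 0 R 0).
Symmetric: no — 1 R 2 but not 2 R 1.
Transitive: no — 1 R 9 and 9 R 5, but not 1 R 5.
Euclidean: no — 1 R 2 and 1 R 8, but not 2 R 8.
Only serial holds.

serial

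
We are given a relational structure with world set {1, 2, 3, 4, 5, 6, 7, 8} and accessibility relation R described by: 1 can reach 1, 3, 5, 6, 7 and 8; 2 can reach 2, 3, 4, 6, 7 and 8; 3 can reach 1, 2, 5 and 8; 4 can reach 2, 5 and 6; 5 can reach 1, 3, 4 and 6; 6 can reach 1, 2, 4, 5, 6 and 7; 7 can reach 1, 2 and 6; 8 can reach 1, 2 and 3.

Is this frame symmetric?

Symmetric: yes — every pair in R has its reverse in R.

Yes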